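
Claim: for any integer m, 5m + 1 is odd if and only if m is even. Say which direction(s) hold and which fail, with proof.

(→) Suppose 5m + 1 is odd. Since 5 is odd, 5m and m have the same parity, so 5m + 1 ≡ m + 1 (mod 2). As 1 is odd, 5m + 1 is odd exactly when m is even. Thus m is even.

(←) Conversely, suppose m is even; write m = 2j. Then 5m + 1 = 5·(2j) + 1 = 2·5j + 1, which is odd.

Both implications hold.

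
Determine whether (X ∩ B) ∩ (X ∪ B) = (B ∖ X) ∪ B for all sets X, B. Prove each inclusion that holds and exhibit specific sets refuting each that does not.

Forward inclusion. Let x ∈ (X ∩ B) ∩ (X ∪ B). Then x ∈ X ∩ B, from which x ∈ (B ∖ X) ∪ B.

Reverse inclusion. This inclusion fails. Take X = ∅, B = {1}; then 1 ∈ (B ∖ X) ∪ B but 1 ∉ (X ∩ B) ∩ (X ∪ B).

Only the forward inclusion holds.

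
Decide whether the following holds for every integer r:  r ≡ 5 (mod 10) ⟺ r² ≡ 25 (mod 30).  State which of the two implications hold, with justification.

(→) This fails: take r = 15. Then 15 ≡ 5 (mod 10), but 15² = 225 ≡ 15 (mod 30), not 25.

(←) Conversely, the residues r modulo 30 with r² ≡ 25 (mod 30) are exactly {5, 25}, and each is ≡ 5 (mod 10).

Not equivalent: only (⇐) holds.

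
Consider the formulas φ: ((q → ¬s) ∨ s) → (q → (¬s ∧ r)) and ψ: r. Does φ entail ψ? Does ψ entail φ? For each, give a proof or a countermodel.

Neither direction holds.

(⟹) This fails. Under q = F, r = F, s = F, the left side is true but the right side is false.

(⟸) This fails. Under q = T, r = T, s = T, the left side is false but the right side is true.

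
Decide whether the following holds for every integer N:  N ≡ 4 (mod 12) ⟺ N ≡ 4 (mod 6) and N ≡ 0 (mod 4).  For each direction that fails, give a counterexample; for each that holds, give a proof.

Both implications hold.

(→) Suppose N ≡ 4 (mod 12); write N = 12j + 4. Since 6 ∣ 12, reducing mod 6 gives N ≡ 4 (mod 6); since 4 ∣ 12, reducing mod 4 gives N ≡ 4 ≡ 0 (mod 4).

(←) Conversely, if N ≡ 4 (mod 6) and N ≡ 0 (mod 4), then by the Chinese remainder theorem N ≡ 4 (mod 12). This is exactly N ≡ 4 (mod 12).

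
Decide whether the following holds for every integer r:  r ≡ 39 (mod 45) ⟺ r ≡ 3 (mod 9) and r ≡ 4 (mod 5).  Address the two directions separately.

(⇐) If r ≡ 3 (mod 9) and r ≡ 4 (mod 5), then by the Chinese remainder theorem r ≡ 39 (mod 45). This is exactly r ≡ 39 (mod 45).

(⇒) Suppose r ≡ 39 (mod 45); write r = 45j + 39. Since 9 ∣ 45, reducing mod 9 gives r ≡ 39 ≡ 3 (mod 9); since 5 ∣ 45, reducing mod 5 gives r ≡ 39 ≡ 4 (mod 5).

Both directions hold; the statement is true.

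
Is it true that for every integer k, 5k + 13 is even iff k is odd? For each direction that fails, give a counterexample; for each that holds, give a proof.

Both directions hold; the statement is true.

Converse. Suppose k is odd; write k = 2j + 1. Then 5k + 13 = 5·(2j + 1) + 13 = 2·5j + 18, which is even.

Forward direction. Suppose 5k + 13 is even. Since 5 is odd, 5k and k have the same parity, so 5k + 13 ≡ k + 13 (mod 2). As 13 is odd, 5k + 13 is even exactly when k is odd. Thus k is odd.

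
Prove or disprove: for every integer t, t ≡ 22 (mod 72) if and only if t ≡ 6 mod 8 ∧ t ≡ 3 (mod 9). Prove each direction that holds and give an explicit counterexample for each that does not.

Neither implication holds.

(→) This fails: t = 22 gives 22 ≡ 22 (mod 72) but 22 ≡ 4 (mod 9), so the conjunction on the right does not hold.

(←) This fails: t = 30 satisfies both congruences on the right (30 ≡ 6 mod 8 and 30 ≡ 3 mod 9) yet 30 ≡ 30 (mod 72), not 22.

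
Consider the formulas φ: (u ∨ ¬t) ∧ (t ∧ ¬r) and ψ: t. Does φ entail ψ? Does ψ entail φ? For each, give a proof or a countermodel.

Forward direction. Assume the antecedent. If r is true, the antecedent cannot hold. If r is false, the antecedent forces (r = F, t = T, u = T), and t holds there. Either way t holds.

Converse. This fails. Under r = F, t = T, u = F, the left side is false but the right side is true.

(⇒) holds; (⇐) fails.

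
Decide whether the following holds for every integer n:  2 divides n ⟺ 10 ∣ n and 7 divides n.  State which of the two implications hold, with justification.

Only the reverse direction holds.

(⟹) This fails: take n = 2. Certainly 2 ∣ 2, but 10 ∤ 2.

(⟸) Suppose 10 ∣ n and 7 ∣ n. Any common multiple of 10 and 7 is a multiple of their lcm; here gcd(10, 7) = 1, so lcm(10, 7) = 10·7 = 70, so 70 ∣ n. Since 2 ∣ 70, it follows that 2 ∣ n.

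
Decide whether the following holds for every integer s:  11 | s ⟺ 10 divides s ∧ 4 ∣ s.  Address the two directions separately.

Neither direction holds.

(→) This fails: take s = 11. Certainly 11 ∣ 11, but 10 ∤ 11.

(←) This fails: take s = 20. Both 10 ∣ 20 and 4 ∣ 20, yet 20 is not a multiple of 11 (since 20 = 1·11 + 9), so 11 ∤ 20.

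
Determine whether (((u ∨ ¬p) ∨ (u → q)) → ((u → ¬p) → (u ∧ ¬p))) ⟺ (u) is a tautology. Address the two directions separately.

Both directions hold.

(→) Assume the antecedent. If p is true, the antecedent forces (p = T, q = F, u = T) or (p = T, q = T, u = T), and u holds there. If p is false, the antecedent forces (p = F, q = F, u = T) or (p = F, q = T, u = T), and u holds there. Either way u holds.

(←) Assume the antecedent. If p is true, the antecedent forces (p = T, q = F, u = T) or (p = T, q = T, u = T), and the consequent holds there. If p is false, the antecedent forces (p = F, q = F, u = T) or (p = F, q = T, u = T), and the consequent holds there. Either way the consequent holds.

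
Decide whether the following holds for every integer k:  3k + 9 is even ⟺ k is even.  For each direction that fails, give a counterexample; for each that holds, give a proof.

Neither implication holds.

Forward direction. This fails: k = 5 gives 3k + 9 = 24, which is even, but 5 is odd, not even.

Converse. This also fails: k = 0 is even, but 3k + 9 = 9 is odd, not even.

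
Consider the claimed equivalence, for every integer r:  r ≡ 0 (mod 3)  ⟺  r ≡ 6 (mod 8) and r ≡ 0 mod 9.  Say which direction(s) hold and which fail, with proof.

(⟸) If r ≡ 6 (mod 8) and r ≡ 0 (mod 9), then by the Chinese remainder theorem r ≡ 54 (mod 72). Since 54 ≡ 0 (mod 3) and 3 ∣ 72, we get r ≡ 0 (mod 3).

(⟹) This fails: r = 0 gives 0 ≡ 0 (mod 3) but 0 ≡ 0 (mod 8), so the conjunction on the right does not hold.

Only the converse holds.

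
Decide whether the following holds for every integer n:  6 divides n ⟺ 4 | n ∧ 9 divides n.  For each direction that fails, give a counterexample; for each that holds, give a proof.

(←) Suppose 4 ∣ n and 9 ∣ n. Any common multiple of 4 and 9 is a multiple of their lcm; here gcd(4, 9) = 1, so lcm(4, 9) = 4·9 = 36, so 36 ∣ n. Since 6 ∣ 36, it follows that 6 ∣ n.

(→) This fails: take n = 6. Certainly 6 ∣ 6, but 4 ∤ 6.

Only the converse holds.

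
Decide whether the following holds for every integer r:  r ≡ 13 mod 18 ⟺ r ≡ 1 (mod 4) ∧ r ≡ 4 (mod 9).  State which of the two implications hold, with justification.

(→) This fails: r = 31 gives 31 ≡ 13 (mod 18) but 31 ≡ 3 (mod 4), so the conjunction on the right does not hold.

(←) Conversely, if r ≡ 1 (mod 4) and r ≡ 4 (mod 9), then by the Chinese remainder theorem r ≡ 13 (mod 36). Since 13 ≡ 13 (mod 18) and 18 ∣ 36, we get r ≡ 13 (mod 18).

The forward direction fails; the converse holds.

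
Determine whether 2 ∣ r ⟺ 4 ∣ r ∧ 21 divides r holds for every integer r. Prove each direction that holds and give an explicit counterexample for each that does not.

(⇒) fails; (⇐) holds.

Forward direction. This fails: take r = 2. Certainly 2 ∣ 2, but 4 ∤ 2.

Converse. Suppose 4 ∣ r and 21 ∣ r. Any common multiple of 4 and 21 is a multiple of their lcm; here gcd(4, 21) = 1, so lcm(4, 21) = 4·21 = 84, so 84 ∣ r. Since 2 ∣ 84, it follows that 2 ∣ r.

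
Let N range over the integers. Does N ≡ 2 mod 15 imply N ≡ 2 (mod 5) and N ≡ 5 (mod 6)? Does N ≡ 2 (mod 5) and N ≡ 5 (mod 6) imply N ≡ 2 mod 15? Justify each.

[⇒] This fails: N = 2 gives 2 ≡ 2 (mod 15) but 2 ≡ 2 (mod 6), so the conjunction on the right does not hold.

[⇐] Conversely, if N ≡ 2 (mod 5) and N ≡ 5 (mod 6), then by the Chinese remainder theorem N ≡ 17 (mod 30). Since 17 ≡ 2 (mod 15) and 15 ∣ 30, we get N ≡ 2 (mod 15).

Only the converse holds.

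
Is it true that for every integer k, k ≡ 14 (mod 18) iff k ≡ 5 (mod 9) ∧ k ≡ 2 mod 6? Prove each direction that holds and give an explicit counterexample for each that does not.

Both directions hold; the statement is true.

(⟹) Suppose k ≡ 14 (mod 18); write k = 18j + 14. Since 9 ∣ 18, reducing mod 9 gives k ≡ 14 ≡ 5 (mod 9); since 6 ∣ 18, reducing mod 6 gives k ≡ 14 ≡ 2 (mod 6).

(⟸) Conversely, if k ≡ 5 (mod 9) and k ≡ 2 (mod 6), then by the Chinese remainder theorem k ≡ 14 (mod 18). This is exactly k ≡ 14 (mod 18).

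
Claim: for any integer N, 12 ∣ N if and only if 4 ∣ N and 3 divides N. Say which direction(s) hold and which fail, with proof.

Both directions hold; the statement is true.

(⇒) If 12 ∣ N, write N = 12q. Since 12 = 3·4, N = 4·(3q), so 4 ∣ N; and since 12 = 4·3, N = 3·(4q), so 3 ∣ N.

(⇐) Suppose 4 ∣ N and 3 ∣ N. Any common multiple of 4 and 3 is a multiple of their lcm; here gcd(4, 3) = 1, so lcm(4, 3) = 4·3 = 12, so 12 ∣ N.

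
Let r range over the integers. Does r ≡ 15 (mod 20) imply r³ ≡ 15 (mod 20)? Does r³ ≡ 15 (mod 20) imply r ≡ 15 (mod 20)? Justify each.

Both implications hold.

(⟹) Suppose r ≡ 15 (mod 20). Write r = 20j + 15. Then (20j + 15)³ = 8000j³ + 18000j² + 13500j + 3375 = 20(400j³ + 900j² + 675j + 168) + 15, so r³ ≡ 15 (mod 20).

(⟸) Conversely, suppose r³ ≡ 15 (mod 20). The only residue r in {0, …, 19} with r³ ≡ 15 (mod 20) is r = 15, so r ≡ 15 (mod 20).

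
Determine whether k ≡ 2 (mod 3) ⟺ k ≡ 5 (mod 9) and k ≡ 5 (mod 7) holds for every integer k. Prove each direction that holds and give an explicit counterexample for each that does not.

(←) If k ≡ 5 (mod 9) and k ≡ 5 (mod 7), then by the Chinese remainder theorem k ≡ 5 (mod 63). Since 5 ≡ 2 (mod 3) and 3 ∣ 63, we get k ≡ 2 (mod 3).

(→) This fails: k = 2 gives 2 ≡ 2 (mod 3) but 2 ≡ 2 (mod 9), so the conjunction on the right does not hold.

(⇒) fails; (⇐) holds.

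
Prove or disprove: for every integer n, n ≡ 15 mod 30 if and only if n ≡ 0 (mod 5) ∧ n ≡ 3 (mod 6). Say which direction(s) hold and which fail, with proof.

(⇒) Suppose n ≡ 15 (mod 30); write n = 30j + 15. Since 5 ∣ 30, reducing mod 5 gives n ≡ 15 ≡ 0 (mod 5); since 6 ∣ 30, reducing mod 6 gives n ≡ 15 ≡ 3 (mod 6).

(⇐) Conversely, if n ≡ 0 (mod 5) and n ≡ 3 (mod 6), then by the Chinese remainder theorem n ≡ 15 (mod 30). This is exactly n ≡ 15 (mod 30).

Both directions hold; the statement is true.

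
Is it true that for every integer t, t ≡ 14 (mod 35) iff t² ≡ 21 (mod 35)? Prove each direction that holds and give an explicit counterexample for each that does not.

Only the forward direction holds.

(⟸) This fails: take t = 21. Then 21² = 441 ≡ 21 (mod 35), yet 21 ≡ 21 (mod 35), not 14.

(⟹) Suppose t ≡ 14 (mod 35). Write t = 35j + 14. Then (35j + 14)² = 1225j² + 980j + 196 = 35(35j² + 28j + 5) + 21, so t² ≡ 21 (mod 35).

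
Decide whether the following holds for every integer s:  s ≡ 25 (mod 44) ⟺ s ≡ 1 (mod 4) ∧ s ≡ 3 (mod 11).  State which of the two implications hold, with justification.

The biconditional holds.

(⟹) Suppose s ≡ 25 (mod 44); write s = 44j + 25. Since 4 ∣ 44, reducing mod 4 gives s ≡ 25 ≡ 1 (mod 4); since 11 ∣ 44, reducing mod 11 gives s ≡ 25 ≡ 3 (mod 11).

(⟸) Conversely, if s ≡ 1 (mod 4) and s ≡ 3 (mod 11), then by the Chinese remainder theorem s ≡ 25 (mod 44). This is exactly s ≡ 25 (mod 44).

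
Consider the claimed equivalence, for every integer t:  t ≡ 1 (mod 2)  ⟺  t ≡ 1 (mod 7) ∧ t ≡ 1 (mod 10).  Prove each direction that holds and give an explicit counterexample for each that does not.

[⇒] This fails: t = 3 gives 3 ≡ 1 (mod 2) but 3 ≡ 3 (mod 7), so the conjunction on the right does not hold.

[⇐] Conversely, if t ≡ 1 (mod 7) and t ≡ 1 (mod 10), then by the Chinese remainder theorem t ≡ 1 (mod 70). Since 1 ≡ 1 (mod 2) and 2 ∣ 70, we get t ≡ 1 (mod 2).

Not equivalent: only (⇐) holds.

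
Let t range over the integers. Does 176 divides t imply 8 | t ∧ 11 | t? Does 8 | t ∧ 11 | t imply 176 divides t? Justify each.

(⟹) If 176 ∣ t, write t = 176q. Since 176 = 22·8, t = 8·(22q), so 8 ∣ t; and since 176 = 16·11, t = 11·(16q), so 11 ∣ t.

(⟸) This fails: take t = 88. Both 8 ∣ 88 and 11 ∣ 88, yet 88 is not a multiple of 176 (since 88 = 0·176 + 88), so 176 ∤ 88.

Only the forward implication holds.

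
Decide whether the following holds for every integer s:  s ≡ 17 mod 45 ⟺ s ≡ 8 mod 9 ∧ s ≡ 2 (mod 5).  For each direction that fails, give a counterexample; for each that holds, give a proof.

(→) Suppose s ≡ 17 (mod 45); write s = 45j + 17. Since 9 ∣ 45, reducing mod 9 gives s ≡ 17 ≡ 8 (mod 9); since 5 ∣ 45, reducing mod 5 gives s ≡ 17 ≡ 2 (mod 5).

(←) Conversely, if s ≡ 8 (mod 9) and s ≡ 2 (mod 5), then by the Chinese remainder theorem s ≡ 17 (mod 45). This is exactly s ≡ 17 (mod 45).

Both implications hold.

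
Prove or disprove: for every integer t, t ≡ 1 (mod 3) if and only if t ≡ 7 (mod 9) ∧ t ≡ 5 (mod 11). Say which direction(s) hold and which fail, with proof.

(⇒) This fails: t = 1 gives 1 ≡ 1 (mod 3) but 1 ≡ 1 (mod 9), so the conjunction on the right does not hold.

(⇐) Conversely, if t ≡ 7 (mod 9) and t ≡ 5 (mod 11), then by the Chinese remainder theorem t ≡ 16 (mod 99). Since 16 ≡ 1 (mod 3) and 3 ∣ 99, we get t ≡ 1 (mod 3).

Not equivalent: only (⇐) holds.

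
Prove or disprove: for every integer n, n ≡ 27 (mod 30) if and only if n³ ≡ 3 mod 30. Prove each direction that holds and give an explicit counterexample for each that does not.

(⟹) Suppose n ≡ 27 (mod 30). Write n = 30j + 27. Then (30j + 27)³ = 27000j³ + 72900j² + 65610j + 19683 = 30(900j³ + 2430j² + 2187j + 656) + 3, so n³ ≡ 3 (mod 30).

(⟸) Conversely, suppose n³ ≡ 3 (mod 30). The only residue r in {0, …, 29} with r³ ≡ 3 (mod 30) is r = 27, so n ≡ 27 (mod 30).

Both directions hold; the statement is true.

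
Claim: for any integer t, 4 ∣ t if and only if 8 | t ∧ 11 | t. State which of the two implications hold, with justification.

Forward direction. This fails: take t = 4. Certainly 4 ∣ 4, but 8 ∤ 4.

Converse. Suppose 8 ∣ t and 11 ∣ t. Any common multiple of 8 and 11 is a multiple of their lcm; here gcd(8, 11) = 1, so lcm(8, 11) = 8·11 = 88, so 88 ∣ t. Since 4 ∣ 88, it follows that 4 ∣ t.

(⇒) fails; (⇐) holds.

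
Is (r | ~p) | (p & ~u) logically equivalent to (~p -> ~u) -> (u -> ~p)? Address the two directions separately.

(⟸) Assume the antecedent. If u is true, the antecedent forces (u = T, r = F, p = F) or (u = T, r = T, p = F), and (r | ~p) | (p & ~u) holds there. If u is false, (r | ~p) | (p & ~u) reduces to true regardless of the other variables. Either way (r | ~p) | (p & ~u) holds.

(⟹) This fails. Under u = T, r = T, p = T, the left side is true but the right side is false.

(⇒) fails; (⇐) holds.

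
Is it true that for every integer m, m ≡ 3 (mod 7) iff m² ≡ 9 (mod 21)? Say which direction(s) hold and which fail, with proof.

Neither direction holds.

Forward direction. This fails: take m = 10. Then 10 ≡ 3 (mod 7), but 10² = 100 ≡ 16 (mod 21), not 9.

Converse. This fails: take m = 18. Then 18² = 324 ≡ 9 (mod 21), yet 18 ≡ 4 (mod 7), not 3.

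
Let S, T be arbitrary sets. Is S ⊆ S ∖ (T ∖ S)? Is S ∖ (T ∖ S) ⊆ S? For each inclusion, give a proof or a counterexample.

(⟹) Let x ∈ S. Then either x ∈ S and x ∉ T; or x ∈ S ∩ T. In each case x ∈ S ∖ (T ∖ S), so S ⊆ S ∖ (T ∖ S).

(⟸) Let x ∈ S ∖ (T ∖ S). Then either x ∈ S and x ∉ T; or x ∈ S ∩ T. In each case x ∈ S, so S ∖ (T ∖ S) ⊆ S.

Both inclusions hold; the sets are equal.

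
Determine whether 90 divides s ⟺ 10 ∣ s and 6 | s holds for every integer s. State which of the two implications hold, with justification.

(⟹) If 90 ∣ s, write s = 90q. Since 90 = 9·10, s = 10·(9q), so 10 ∣ s; and since 90 = 15·6, s = 6·(15q), so 6 ∣ s.

(⟸) This fails: take s = 30. Both 10 ∣ 30 and 6 ∣ 30, yet 30 is not a multiple of 90 (since 30 = 0·90 + 30), so 90 ∤ 30.

(⇒) holds; (⇐) fails.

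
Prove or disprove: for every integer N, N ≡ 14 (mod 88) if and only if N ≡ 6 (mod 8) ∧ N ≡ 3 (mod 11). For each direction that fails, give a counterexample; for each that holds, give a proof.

Equivalent; both directions hold.

Converse. If N ≡ 6 (mod 8) and N ≡ 3 (mod 11), then by the Chinese remainder theorem N ≡ 14 (mod 88). This is exactly N ≡ 14 (mod 88).

Forward direction. Suppose N ≡ 14 (mod 88); write N = 88j + 14. Since 8 ∣ 88, reducing mod 8 gives N ≡ 14 ≡ 6 (mod 8); since 11 ∣ 88, reducing mod 11 gives N ≡ 14 ≡ 3 (mod 11).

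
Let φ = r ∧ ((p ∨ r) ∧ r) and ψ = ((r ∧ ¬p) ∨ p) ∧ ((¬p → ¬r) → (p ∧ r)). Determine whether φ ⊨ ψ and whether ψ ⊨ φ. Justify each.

[⇐] Assume the antecedent. If r is true, r ∧ ((p ∨ r) ∧ r) reduces to true regardless of the other variables. If r is false, the antecedent cannot hold. Either way r ∧ ((p ∨ r) ∧ r) holds.

[⇒] Assume the antecedent. If r is true, the consequent reduces to true regardless of the other variables. If r is false, the antecedent cannot hold. Either way the consequent holds.

The biconditional holds.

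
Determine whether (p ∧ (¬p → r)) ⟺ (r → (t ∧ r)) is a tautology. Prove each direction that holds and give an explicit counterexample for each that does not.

Neither direction holds.

(→) This fails. Under p = T, t = F, r = T, the left side is true but the right side is false.

(←) This fails. Under p = F, t = F, r = F, the left side is false but the right side is true.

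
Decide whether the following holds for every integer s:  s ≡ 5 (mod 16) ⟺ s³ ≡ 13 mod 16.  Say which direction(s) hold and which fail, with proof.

Both directions hold.

(⟹) Suppose s ≡ 5 (mod 16). Write s = 16j + 5. Then (16j + 5)³ = 4096j³ + 3840j² + 1200j + 125 = 16(256j³ + 240j² + 75j + 7) + 13, so s³ ≡ 13 (mod 16).

(⟸) Conversely, suppose s³ ≡ 13 (mod 16). The only residue r in {0, …, 15} with r³ ≡ 13 (mod 16) is r = 5, so s ≡ 5 (mod 16).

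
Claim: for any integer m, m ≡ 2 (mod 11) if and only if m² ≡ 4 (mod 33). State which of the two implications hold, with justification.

Neither implication holds.

[⇒] This fails: take m = 24. Then 24 ≡ 2 (mod 11), but 24² = 576 ≡ 15 (mod 33), not 4.

[⇐] This fails: take m = 20. Then 20² = 400 ≡ 4 (mod 33), yet 20 ≡ 9 (mod 11), not 2.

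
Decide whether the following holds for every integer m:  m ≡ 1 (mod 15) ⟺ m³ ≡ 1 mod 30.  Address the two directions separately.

Only the reverse direction holds.

[⇒] This fails: take m = 16. Then 16 ≡ 1 (mod 15), but 16³ = 4096 ≡ 16 (mod 30), not 1.

[⇐] Conversely, the residues r modulo 30 with r³ ≡ 1 (mod 30) are exactly {1}, and each is ≡ 1 (mod 15).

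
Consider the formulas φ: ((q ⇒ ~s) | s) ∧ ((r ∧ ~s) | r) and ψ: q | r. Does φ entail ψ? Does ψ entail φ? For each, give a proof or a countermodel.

Only the forward implication holds.

(←) This fails. Under r = F, q = T, s = F, the left side is false but the right side is true.

(→) Assume the antecedent. If r is true, q | r reduces to true regardless of the other variables. If r is false, the antecedent cannot hold. Either way q | r holds.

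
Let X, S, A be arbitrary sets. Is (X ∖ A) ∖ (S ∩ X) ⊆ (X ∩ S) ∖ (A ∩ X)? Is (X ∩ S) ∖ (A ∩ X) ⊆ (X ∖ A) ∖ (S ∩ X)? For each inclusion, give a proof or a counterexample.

Both inclusions fail.

Forward inclusion. This inclusion fails. Take X = {1}, S = ∅, A = ∅; then 1 ∈ (X ∖ A) ∖ (S ∩ X) but 1 ∉ (X ∩ S) ∖ (A ∩ X).

Reverse inclusion. This inclusion fails. Take X = {1}, S = {1}, A = ∅; then 1 ∈ (X ∩ S) ∖ (A ∩ X) but 1 ∉ (X ∖ A) ∖ (S ∩ X).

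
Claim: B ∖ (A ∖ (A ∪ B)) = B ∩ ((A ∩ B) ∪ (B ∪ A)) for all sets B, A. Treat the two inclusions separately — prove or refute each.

The two sets are equal.

Forward inclusion. Let x ∈ B ∖ (A ∖ (A ∪ B)). Then either x ∈ B and x ∉ A; or x ∈ B ∩ A. In each case x ∈ B ∩ ((A ∩ B) ∪ (B ∪ A)), so B ∖ (A ∖ (A ∪ B)) ⊆ B ∩ ((A ∩ B) ∪ (B ∪ A)).

Reverse inclusion. Let x ∈ B ∩ ((A ∩ B) ∪ (B ∪ A)). Then either x ∈ B and x ∉ A; or x ∈ B ∩ A. In each case x ∈ B ∖ (A ∖ (A ∪ B)), so B ∩ ((A ∩ B) ∪ (B ∪ A)) ⊆ B ∖ (A ∖ (A ∪ B)).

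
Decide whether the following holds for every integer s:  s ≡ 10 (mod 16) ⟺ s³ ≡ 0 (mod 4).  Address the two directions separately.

(→) Suppose s ≡ 10 (mod 16). Then s³ ≡ 10³ = 1000 (mod 16), and since 4 ∣ 16, also s³ ≡ 0 (mod 4).

(←) This fails: take s = 0. Then 0³ = 0 ≡ 0 (mod 4), yet 0 ≡ 0 (mod 16), not 10.

Only the forward direction holds.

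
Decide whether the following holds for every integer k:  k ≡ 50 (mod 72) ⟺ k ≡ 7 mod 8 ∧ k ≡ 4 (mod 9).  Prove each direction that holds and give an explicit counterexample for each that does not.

(⇒) fails and (⇐) fails.

[⇒] This fails: k = 50 gives 50 ≡ 50 (mod 72) but 50 ≡ 2 (mod 8), so the conjunction on the right does not hold.

[⇐] This fails: k = 31 satisfies both congruences on the right (31 ≡ 7 mod 8 and 31 ≡ 4 mod 9) yet 31 ≡ 31 (mod 72), not 50.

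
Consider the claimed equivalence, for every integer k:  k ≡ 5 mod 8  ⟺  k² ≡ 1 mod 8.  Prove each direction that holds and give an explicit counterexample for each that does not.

Only the forward implication holds.

(⟸) This fails: take k = 1. Then 1² = 1 ≡ 1 (mod 8), yet 1 ≡ 1 (mod 8), not 5.

(⟹) Suppose k ≡ 5 mod 8. Write k = 8j + 5. Then (8j + 5)² = 64j² + 80j + 25 = 8(8j² + 10j + 3) + 1, so k² ≡ 1 (mod 8).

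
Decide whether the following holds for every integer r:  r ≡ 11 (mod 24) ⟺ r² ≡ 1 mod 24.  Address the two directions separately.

(⇒) holds; (⇐) fails.

(→) Suppose r ≡ 11 (mod 24). Write r = 24j + 11. Then (24j + 11)² = 576j² + 528j + 121 = 24(24j² + 22j + 5) + 1, so r² ≡ 1 (mod 24).

(←) This fails: take r = 1. Then 1² = 1 ≡ 1 (mod 24), yet 1 ≡ 1 (mod 24), not 11.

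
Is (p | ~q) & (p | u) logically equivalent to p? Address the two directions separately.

Converse. Assume the antecedent. If q is true, the antecedent forces (q = T, p = T, u = F) or (q = T, p = T, u = T), and (p | ~q) & (p | u) holds there. If q is false, the antecedent forces (q = F, p = T, u = F) or (q = F, p = T, u = T), and (p | ~q) & (p | u) holds there. Either way (p | ~q) & (p | u) holds.

Forward direction. This fails. Under q = F, p = F, u = T, the left side is true but the right side is false.

(⇒) fails; (⇐) holds.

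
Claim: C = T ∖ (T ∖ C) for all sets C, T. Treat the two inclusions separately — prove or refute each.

(⊆) This inclusion fails. Take C = {1}, T = ∅; then 1 ∈ C but 1 ∉ T ∖ (T ∖ C).

(⊇) Let x ∈ T ∖ (T ∖ C). Then x ∈ C ∩ T, from which x ∈ C.

The sets are not equal: only the reverse inclusion holds.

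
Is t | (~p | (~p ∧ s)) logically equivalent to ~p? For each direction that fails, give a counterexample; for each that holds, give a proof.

(⇒) This fails. Under t = T, s = F, p = T, the left side is true but the right side is false.

(⇐) Assume the antecedent. If t is true, t | (~p | (~p ∧ s)) reduces to true regardless of the other variables. If t is false, the antecedent forces (t = F, s = F, p = F) or (t = F, s = T, p = F), and t | (~p | (~p ∧ s)) holds there. Either way t | (~p | (~p ∧ s)) holds.

(⇒) fails; (⇐) holds.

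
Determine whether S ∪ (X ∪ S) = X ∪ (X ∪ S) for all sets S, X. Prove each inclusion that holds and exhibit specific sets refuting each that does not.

Reverse inclusion. Let x ∈ X ∪ (X ∪ S). Then either x ∈ S and x ∉ X; or x ∈ X and x ∉ S; or x ∈ S ∩ X. In each case x ∈ S ∪ (X ∪ S), so X ∪ (X ∪ S) ⊆ S ∪ (X ∪ S).

Forward inclusion. Let x ∈ S ∪ (X ∪ S). Then either x ∈ S and x ∉ X; or x ∈ X and x ∉ S; or x ∈ S ∩ X. In each case x ∈ X ∪ (X ∪ S), so S ∪ (X ∪ S) ⊆ X ∪ (X ∪ S).

The two sets are equal.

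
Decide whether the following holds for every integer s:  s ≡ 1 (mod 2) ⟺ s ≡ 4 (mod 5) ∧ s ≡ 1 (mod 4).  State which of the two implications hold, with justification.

(⟸) If s ≡ 4 (mod 5) and s ≡ 1 (mod 4), then by the Chinese remainder theorem s ≡ 9 (mod 20). Since 9 ≡ 1 (mod 2) and 2 ∣ 20, we get s ≡ 1 (mod 2).

(⟹) This fails: s = 1 gives 1 ≡ 1 (mod 2) but 1 ≡ 1 (mod 5), so the conjunction on the right does not hold.

Only the converse holds.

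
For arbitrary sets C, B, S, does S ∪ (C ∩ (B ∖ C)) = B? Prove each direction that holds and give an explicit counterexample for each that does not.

Both inclusions fail.

(⊆) This inclusion fails. Take C = ∅, B = ∅, S = {1}; then 1 ∈ S ∪ (C ∩ (B ∖ C)) but 1 ∉ B.

(⊇) This inclusion fails. Take C = ∅, B = {1}, S = ∅; then 1 ∈ B but 1 ∉ S ∪ (C ∩ (B ∖ C)).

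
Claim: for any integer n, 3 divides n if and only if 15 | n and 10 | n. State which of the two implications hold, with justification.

(⇒) fails; (⇐) holds.

(⟸) Suppose 15 ∣ n and 10 ∣ n. Any common multiple of 15 and 10 is a multiple of their lcm; here lcm(15, 10) = 15·10/gcd(15, 10) = 150/5 = 30, so 30 ∣ n. Since 3 ∣ 30, it follows that 3 ∣ n.

(⟹) This fails: take n = 3. Certainly 3 ∣ 3, but 15 ∤ 3.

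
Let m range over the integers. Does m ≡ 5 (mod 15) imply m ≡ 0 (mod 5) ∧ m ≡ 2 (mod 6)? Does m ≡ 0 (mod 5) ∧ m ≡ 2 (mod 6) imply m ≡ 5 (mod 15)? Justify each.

Not equivalent: only (⇐) holds.

(⟹) This fails: m = 5 gives 5 ≡ 5 (mod 15) but 5 ≡ 5 (mod 6), so the conjunction on the right does not hold.

(⟸) Conversely, if m ≡ 0 (mod 5) and m ≡ 2 (mod 6), then by the Chinese remainder theorem m ≡ 20 (mod 30). Since 20 ≡ 5 (mod 15) and 15 ∣ 30, we get m ≡ 5 (mod 15).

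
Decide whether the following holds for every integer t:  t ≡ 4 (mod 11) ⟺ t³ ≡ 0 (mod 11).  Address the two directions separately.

(⇒) fails and (⇐) fails.

(⟹) This fails: take t = 4. Then 4 ≡ 4 (mod 11), but 4³ = 64 ≡ 9 (mod 11), not 0.

(⟸) This fails: take t = 0. Then 0³ = 0 ≡ 0 (mod 11), yet 0 ≡ 0 (mod 11), not 4.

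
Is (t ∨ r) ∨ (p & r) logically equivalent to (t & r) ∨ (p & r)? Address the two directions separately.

Only the converse holds.

[⇒] This fails. Under t = T, p = F, r = F, the left side is true but the right side is false.

[⇐] Assume the antecedent. If t is true, (t ∨ r) ∨ (p & r) reduces to true regardless of the other variables. If t is false, the antecedent forces (t = F, p = T, r = T), and (t ∨ r) ∨ (p & r) holds there. Either way (t ∨ r) ∨ (p & r) holds.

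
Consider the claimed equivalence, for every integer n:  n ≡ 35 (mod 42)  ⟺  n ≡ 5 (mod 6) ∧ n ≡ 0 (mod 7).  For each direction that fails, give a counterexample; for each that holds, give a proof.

(→) Suppose n ≡ 35 (mod 42); write n = 42j + 35. Since 6 ∣ 42, reducing mod 6 gives n ≡ 35 ≡ 5 (mod 6); since 7 ∣ 42, reducing mod 7 gives n ≡ 35 ≡ 0 (mod 7).

(←) Conversely, if n ≡ 5 (mod 6) and n ≡ 0 (mod 7), then by the Chinese remainder theorem n ≡ 35 (mod 42). This is exactly n ≡ 35 (mod 42).

Both directions hold.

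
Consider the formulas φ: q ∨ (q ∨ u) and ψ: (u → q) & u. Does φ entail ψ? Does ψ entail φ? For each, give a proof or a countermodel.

Forward direction. This fails. Under q = T, u = F, the left side is true but the right side is false.

Converse. Assume the antecedent. If q is true, q ∨ (q ∨ u) reduces to true regardless of the other variables. If q is false, the antecedent cannot hold. Either way q ∨ (q ∨ u) holds.

Only the reverse direction holds.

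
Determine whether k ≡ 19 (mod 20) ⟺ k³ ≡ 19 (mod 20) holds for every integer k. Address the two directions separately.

(→) Suppose k ≡ 19 (mod 20). Write k = 20j + 19. Then (20j + 19)³ = 8000j³ + 22800j² + 21660j + 6859 = 20(400j³ + 1140j² + 1083j + 342) + 19, so k³ ≡ 19 (mod 20).

(←) Conversely, suppose k³ ≡ 19 (mod 20). The only residue r in {0, …, 19} with r³ ≡ 19 (mod 20) is r = 19, so k ≡ 19 (mod 20).

Equivalent; both directions hold.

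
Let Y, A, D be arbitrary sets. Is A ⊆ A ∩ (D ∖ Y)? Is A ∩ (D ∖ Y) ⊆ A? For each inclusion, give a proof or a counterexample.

(⊆) This inclusion fails. Take Y = ∅, A = {1}, D = ∅; then 1 ∈ A but 1 ∉ A ∩ (D ∖ Y).

(⊇) Let x ∈ A ∩ (D ∖ Y). Then x ∈ A ∩ D and x ∉ Y, from which x ∈ A.

(⊆) fails; (⊇) holds.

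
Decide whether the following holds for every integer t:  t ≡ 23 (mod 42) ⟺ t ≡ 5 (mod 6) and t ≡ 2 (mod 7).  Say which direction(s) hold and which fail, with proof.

(→) Suppose t ≡ 23 (mod 42); write t = 42j + 23. Since 6 ∣ 42, reducing mod 6 gives t ≡ 23 ≡ 5 (mod 6); since 7 ∣ 42, reducing mod 7 gives t ≡ 23 ≡ 2 (mod 7).

(←) Conversely, if t ≡ 5 (mod 6) and t ≡ 2 (mod 7), then by the Chinese remainder theorem t ≡ 23 (mod 42). This is exactly t ≡ 23 (mod 42).

Both directions hold; the statement is true.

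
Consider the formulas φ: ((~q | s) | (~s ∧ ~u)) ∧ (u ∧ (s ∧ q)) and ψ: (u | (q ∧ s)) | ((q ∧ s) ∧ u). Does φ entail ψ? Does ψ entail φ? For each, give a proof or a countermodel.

Only the forward implication holds.

(⇐) This fails. Under u = T, q = F, s = F, the left side is false but the right side is true.

(⇒) Assume the antecedent. If u is true, (u | (q ∧ s)) | ((q ∧ s) ∧ u) reduces to true regardless of the other variables. If u is false, the antecedent cannot hold. Either way (u | (q ∧ s)) | ((q ∧ s) ∧ u) holds.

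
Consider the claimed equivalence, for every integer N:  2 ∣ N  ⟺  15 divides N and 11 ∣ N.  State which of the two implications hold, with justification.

(⇒) fails and (⇐) fails.

(→) This fails: take N = 2. Certainly 2 ∣ 2, but 15 ∤ 2.

(←) This fails: take N = 165. Both 15 ∣ 165 and 11 ∣ 165, yet 165 is not a multiple of 2 (since 165 = 82·2 + 1), so 2 ∤ 165.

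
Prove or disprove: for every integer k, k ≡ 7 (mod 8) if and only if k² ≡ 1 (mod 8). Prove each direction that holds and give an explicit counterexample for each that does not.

[⇒] Suppose k ≡ 7 (mod 8). Write k = 8j + 7. Then (8j + 7)² = 64j² + 112j + 49 = 8(8j² + 14j + 6) + 1, so k² ≡ 1 (mod 8).

[⇐] This fails: take k = 1. Then 1² = 1 ≡ 1 (mod 8), yet 1 ≡ 1 (mod 8), not 7.

Only the forward direction holds.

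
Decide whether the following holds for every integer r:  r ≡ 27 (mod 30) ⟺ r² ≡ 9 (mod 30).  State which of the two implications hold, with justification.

The forward direction holds; the converse fails.

Converse. This fails: take r = 3. Then 3² = 9 ≡ 9 (mod 30), yet 3 ≡ 3 (mod 30), not 27.

Forward direction. Suppose r ≡ 27 (mod 30). Write r = 30j + 27. Then (30j + 27)² = 900j² + 1620j + 729 = 30(30j² + 54j + 24) + 9, so r² ≡ 9 (mod 30).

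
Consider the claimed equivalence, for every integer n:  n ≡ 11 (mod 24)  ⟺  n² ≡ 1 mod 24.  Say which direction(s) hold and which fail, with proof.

(→) Suppose n ≡ 11 (mod 24). Write n = 24j + 11. Then (24j + 11)² = 576j² + 528j + 121 = 24(24j² + 22j + 5) + 1, so n² ≡ 1 (mod 24).

(←) This fails: take n = 1. Then 1² = 1 ≡ 1 (mod 24), yet 1 ≡ 1 (mod 24), not 11.

Not equivalent: only (⇒) holds.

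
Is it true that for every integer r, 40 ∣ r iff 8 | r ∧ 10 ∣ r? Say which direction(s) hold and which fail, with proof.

Both implications hold.

(⟹) If 40 ∣ r, write r = 40q. Since 40 = 5·8, r = 8·(5q), so 8 ∣ r; and since 40 = 4·10, r = 10·(4q), so 10 ∣ r.

(⟸) Suppose 8 ∣ r and 10 ∣ r. Any common multiple of 8 and 10 is a multiple of their lcm; here lcm(8, 10) = 8·10/gcd(8, 10) = 80/2 = 40, so 40 ∣ r.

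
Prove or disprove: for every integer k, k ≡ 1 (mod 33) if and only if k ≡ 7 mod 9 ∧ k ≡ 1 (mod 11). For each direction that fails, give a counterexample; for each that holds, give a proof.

Not equivalent: only (⇐) holds.

Forward direction. This fails: k = 1 gives 1 ≡ 1 (mod 33) but 1 ≡ 1 (mod 9), so the conjunction on the right does not hold.

Converse. If k ≡ 7 (mod 9) and k ≡ 1 (mod 11), then by the Chinese remainder theorem k ≡ 34 (mod 99). Since 34 ≡ 1 (mod 33) and 33 ∣ 99, we get k ≡ 1 (mod 33).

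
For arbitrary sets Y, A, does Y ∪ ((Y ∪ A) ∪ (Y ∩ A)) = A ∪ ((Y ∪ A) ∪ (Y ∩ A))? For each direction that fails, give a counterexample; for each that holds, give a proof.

The two sets are equal.

(⟹) Let x ∈ Y ∪ ((Y ∪ A) ∪ (Y ∩ A)). Then either x ∈ Y and x ∉ A; or x ∈ A and x ∉ Y; or x ∈ Y ∩ A. In each case x ∈ A ∪ ((Y ∪ A) ∪ (Y ∩ A)), so Y ∪ ((Y ∪ A) ∪ (Y ∩ A)) ⊆ A ∪ ((Y ∪ A) ∪ (Y ∩ A)).

(⟸) Let x ∈ A ∪ ((Y ∪ A) ∪ (Y ∩ A)). Then either x ∈ Y and x ∉ A; or x ∈ A and x ∉ Y; or x ∈ Y ∩ A. In each case x ∈ Y ∪ ((Y ∪ A) ∪ (Y ∩ A)), so A ∪ ((Y ∪ A) ∪ (Y ∩ A)) ⊆ Y ∪ ((Y ∪ A) ∪ (Y ∩ A)).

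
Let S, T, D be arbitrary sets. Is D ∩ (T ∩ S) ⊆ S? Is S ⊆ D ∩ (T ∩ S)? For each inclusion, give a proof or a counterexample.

(⊇) This inclusion fails. Take S = {1}, T = ∅, D = ∅; then 1 ∈ S but 1 ∉ D ∩ (T ∩ S).

(⊆) Let x ∈ D ∩ (T ∩ S). Then x ∈ S ∩ T ∩ D, from which x ∈ S.

The sets are not equal: only the forward inclusion holds.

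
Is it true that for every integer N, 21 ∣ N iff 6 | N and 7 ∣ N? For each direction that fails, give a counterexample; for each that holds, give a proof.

(⇒) fails; (⇐) holds.

Forward direction. This fails: take N = 21. Certainly 21 ∣ 21, but 6 ∤ 21.

Converse. Suppose 6 ∣ N and 7 ∣ N. Any common multiple of 6 and 7 is a multiple of their lcm; here gcd(6, 7) = 1, so lcm(6, 7) = 6·7 = 42, so 42 ∣ N. Since 21 ∣ 42, it follows that 21 ∣ N.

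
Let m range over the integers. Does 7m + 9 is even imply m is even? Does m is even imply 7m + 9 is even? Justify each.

Neither implication holds.

(⟹) This fails: m = 1 gives 7m + 9 = 16, which is even, but 1 is odd, not even.

(⟸) This also fails: m = 2 is even, but 7m + 9 = 23 is odd, not even.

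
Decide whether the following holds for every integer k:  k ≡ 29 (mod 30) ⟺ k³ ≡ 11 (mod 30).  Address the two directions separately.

(⇒) fails and (⇐) fails.

Forward direction. This fails: take k = 29. Then 29 ≡ 29 (mod 30), but 29³ = 24389 ≡ 29 (mod 30), not 11.

Converse. This fails: take k = 11. Then 11³ = 1331 ≡ 11 (mod 30), yet 11 ≡ 11 (mod 30), not 29.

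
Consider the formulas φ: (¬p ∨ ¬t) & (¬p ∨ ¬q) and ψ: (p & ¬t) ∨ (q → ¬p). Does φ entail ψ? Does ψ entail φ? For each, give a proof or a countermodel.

(⇒) Assume the antecedent. If p is true, the antecedent forces (p = T, q = F, t = F), and (p & ¬t) ∨ (q → ¬p) holds there. If p is false, (p & ¬t) ∨ (q → ¬p) reduces to true regardless of the other variables. Either way (p & ¬t) ∨ (q → ¬p) holds.

(⇐) This fails. Under p = T, q = T, t = F, the left side is false but the right side is true.

The forward direction holds; the converse fails.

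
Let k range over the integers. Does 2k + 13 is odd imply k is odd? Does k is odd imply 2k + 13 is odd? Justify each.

Forward direction. This fails: take k = 0. Then 2k + 13 = 13, which is odd, yet k = 0 is even, not odd.

Converse. Suppose k is odd. Since 2 is even, 2k is even for every k, so 2k + 13 has the same parity as 13, which is odd. Hence 2k + 13 is odd.

The forward direction fails; the converse holds.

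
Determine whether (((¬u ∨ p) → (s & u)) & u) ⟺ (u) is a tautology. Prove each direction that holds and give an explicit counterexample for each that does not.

(⟹) Assume the antecedent. If u is true, u reduces to true regardless of the other variables. If u is false, the antecedent cannot hold. Either way u holds.

(⟸) This fails. Under u = T, p = T, s = F, the left side is false but the right side is true.

Only the forward implication holds.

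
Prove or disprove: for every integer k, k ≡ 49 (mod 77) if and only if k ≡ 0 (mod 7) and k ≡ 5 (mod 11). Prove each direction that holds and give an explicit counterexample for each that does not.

(⟹) Suppose k ≡ 49 (mod 77); write k = 77j + 49. Since 7 ∣ 77, reducing mod 7 gives k ≡ 49 ≡ 0 (mod 7); since 11 ∣ 77, reducing mod 11 gives k ≡ 49 ≡ 5 (mod 11).

(⟸) Conversely, if k ≡ 0 (mod 7) and k ≡ 5 (mod 11), then by the Chinese remainder theorem k ≡ 49 (mod 77). This is exactly k ≡ 49 (mod 77).

The biconditional holds.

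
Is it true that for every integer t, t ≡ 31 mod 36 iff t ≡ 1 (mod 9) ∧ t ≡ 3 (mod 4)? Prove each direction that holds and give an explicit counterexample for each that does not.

Forward direction. This fails: t = 31 gives 31 ≡ 31 (mod 36) but 31 ≡ 4 (mod 9), so the conjunction on the right does not hold.

Converse. This fails: t = 19 satisfies both congruences on the right (19 ≡ 1 mod 9 and 19 ≡ 3 mod 4) yet 19 ≡ 19 (mod 36), not 31.

Neither implication holds.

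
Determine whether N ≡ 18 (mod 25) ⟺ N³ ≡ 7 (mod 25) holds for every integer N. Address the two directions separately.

The biconditional holds.

Converse. Suppose N³ ≡ 7 (mod 25). The only residue r in {0, …, 24} with r³ ≡ 7 (mod 25) is r = 18, so N ≡ 18 (mod 25).

Forward direction. Suppose N ≡ 18 (mod 25). Write N = 25j + 18. Then (25j + 18)³ = 15625j³ + 33750j² + 24300j + 5832 = 25(625j³ + 1350j² + 972j + 233) + 7, so N³ ≡ 7 (mod 25).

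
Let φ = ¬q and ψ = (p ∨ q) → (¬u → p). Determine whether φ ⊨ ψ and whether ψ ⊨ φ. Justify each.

(⇒) holds; (⇐) fails.

Forward direction. Assume the antecedent. If p is true, (p ∨ q) → (¬u → p) reduces to true regardless of the other variables. If p is false, the antecedent forces (p = F, u = F, q = F) or (p = F, u = T, q = F), and (p ∨ q) → (¬u → p) holds there. Either way (p ∨ q) → (¬u → p) holds.

Converse. This fails. Under p = T, u = F, q = T, the left side is false but the right side is true.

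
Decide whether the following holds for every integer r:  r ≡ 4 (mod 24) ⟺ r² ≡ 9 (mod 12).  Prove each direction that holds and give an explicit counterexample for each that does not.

[⇒] This fails: take r = 4. Then 4 ≡ 4 (mod 24), but 4² = 16 ≡ 4 (mod 12), not 9.

[⇐] This fails: take r = 3. Then 3² = 9 ≡ 9 (mod 12), yet 3 ≡ 3 (mod 24), not 4.

(⇒) fails and (⇐) fails.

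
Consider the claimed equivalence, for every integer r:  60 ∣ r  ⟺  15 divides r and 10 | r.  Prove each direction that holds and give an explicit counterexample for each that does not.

Only the forward direction holds.

(⟸) This fails: take r = 30. Both 15 ∣ 30 and 10 ∣ 30, yet 30 is not a multiple of 60 (since 30 = 0·60 + 30), so 60 ∤ 30.

(⟹) If 60 ∣ r, write r = 60q. Since 60 = 4·15, r = 15·(4q), so 15 ∣ r; and since 60 = 6·10, r = 10·(6q), so 10 ∣ r.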